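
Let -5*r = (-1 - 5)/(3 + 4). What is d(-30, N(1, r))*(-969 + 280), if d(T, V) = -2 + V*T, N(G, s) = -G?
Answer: -19292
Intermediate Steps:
r = 6/35 (r = -(-1 - 5)/(5*(3 + 4)) = -(-6)/(5*7) = -⅕*(-6/7) = 6/35 ≈ 0.17143)
d(T, V) = -2 + T*V
d(-30, N(1, r))*(-969 + 280) = (-2 - (-30))*(-969 + 280) = (-2 - 30*(-1))*(-689) = (-2 + 30)*(-689) = 28*(-689) = -19292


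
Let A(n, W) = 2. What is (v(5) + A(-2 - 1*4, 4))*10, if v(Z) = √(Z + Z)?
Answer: 20 + 10*√10 ≈ 51.623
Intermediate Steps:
v(Z) = √2*√Z (v(Z) = √(2*Z) = √2*√Z)
(v(5) + A(-2 - 1*4, 4))*10 = (√2*√5 + 2)*10 = (√10 + 2)*10 = (2 + √10)*10 = 20 + 10*√10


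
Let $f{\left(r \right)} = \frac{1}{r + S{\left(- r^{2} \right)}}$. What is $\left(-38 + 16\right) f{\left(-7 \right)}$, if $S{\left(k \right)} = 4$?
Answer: $\frac{22}{3} \approx 7.3333$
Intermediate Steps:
$f{\left(r \right)} = \frac{1}{4 + r}$ ($f{\left(r \right)} = \frac{1}{r + 4} = \frac{1}{4 + r}$)
$\left(-38 + 16\right) f{\left(-7 \right)} = \frac{-38 + 16}{4 - 7} = - \frac{22}{-3} = \left(-22\right) \left(- \frac{1}{3}\right) = \frac{22}{3}$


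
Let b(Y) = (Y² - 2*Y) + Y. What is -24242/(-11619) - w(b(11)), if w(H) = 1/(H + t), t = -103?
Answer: 158075/81333 ≈ 1.9436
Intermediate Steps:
b(Y) = Y² - Y
w(H) = 1/(-103 + H) (w(H) = 1/(H - 103) = 1/(-103 + H))
-24242/(-11619) - w(b(11)) = -24242/(-11619) - 1/(-103 + 11*(-1 + 11)) = -24242*(-1/11619) - 1/(-103 + 11*10) = 24242/11619 - 1/(-103 + 110) = 24242/11619 - 1/7 = 24242/11619 - 1*⅐ = 24242/11619 - ⅐ = 158075/81333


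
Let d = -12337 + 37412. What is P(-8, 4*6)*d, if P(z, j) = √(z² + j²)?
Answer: 200600*√10 ≈ 6.3435e+5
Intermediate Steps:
P(z, j) = √(j² + z²)
d = 25075
P(-8, 4*6)*d = √((4*6)² + (-8)²)*25075 = √(24² + 64)*25075 = √(576 + 64)*25075 = √640*25075 = (8*√10)*25075 = 200600*√10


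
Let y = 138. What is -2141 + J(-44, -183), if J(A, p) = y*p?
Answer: -27395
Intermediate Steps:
J(A, p) = 138*p
-2141 + J(-44, -183) = -2141 + 138*(-183) = -2141 - 25254 = -27395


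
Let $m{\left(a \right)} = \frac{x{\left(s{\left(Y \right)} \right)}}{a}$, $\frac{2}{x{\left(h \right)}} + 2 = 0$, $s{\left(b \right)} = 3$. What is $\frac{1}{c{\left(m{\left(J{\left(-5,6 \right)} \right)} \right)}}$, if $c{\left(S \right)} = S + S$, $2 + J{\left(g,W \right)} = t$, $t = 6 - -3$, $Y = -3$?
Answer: $- \frac{7}{2} \approx -3.5$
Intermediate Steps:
$t = 9$ ($t = 6 + 3 = 9$)
$x{\left(h \right)} = -1$ ($x{\left(h \right)} = \frac{2}{-2 + 0} = \frac{2}{-2} = 2 \left(- \frac{1}{2}\right) = -1$)
$J{\left(g,W \right)} = 7$ ($J{\left(g,W \right)} = -2 + 9 = 7$)
$m{\left(a \right)} = - \frac{1}{a}$
$c{\left(S \right)} = 2 S$
$\frac{1}{c{\left(m{\left(J{\left(-5,6 \right)} \right)} \right)}} = \frac{1}{2 \left(- \frac{1}{7}\right)} = \frac{1}{- \frac{2}{7}} = - \frac{7}{2}$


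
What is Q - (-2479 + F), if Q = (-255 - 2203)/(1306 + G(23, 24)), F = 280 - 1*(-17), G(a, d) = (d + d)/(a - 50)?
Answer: 12795097/5869 ≈ 2180.1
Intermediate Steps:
G(a, d) = 2*d/(-50 + a) (G(a, d) = (2*d)/(-50 + a) = 2*d/(-50 + a))
F = 297 (F = 280 + 17 = 297)
Q = -11061/5869 (Q = (-255 - 2203)/(1306 + 2*24/(-50 + 23)) = -2458/(1306 + 2*24/(-27)) = -2458/(1306 + 2*24*(-1/27)) = -2458/(1306 - 16/9) = -2458/11738/9 = -2458*9/11738 = -11061/5869 ≈ -1.8846)
Q - (-2479 + F) = -11061/5869 - (-2479 + 297) = -11061/5869 - 1*(-2182) = -11061/5869 + 2182 = 12795097/5869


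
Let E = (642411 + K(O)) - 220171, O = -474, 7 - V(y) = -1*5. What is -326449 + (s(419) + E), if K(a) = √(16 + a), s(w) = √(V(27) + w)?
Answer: 95791 + √431 + I*√458 ≈ 95812.0 + 21.401*I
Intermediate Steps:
V(y) = 12 (V(y) = 7 - (-1)*5 = 7 - 1*(-5) = 7 + 5 = 12)
s(w) = √(12 + w)
E = 422240 + I*√458 (E = (642411 + √(16 - 474)) - 220171 = (642411 + √(-458)) - 220171 = (642411 + I*√458) - 220171 = 422240 + I*√458 ≈ 4.2224e+5 + 21.401*I)
-326449 + (s(419) + E) = -326449 + (√(12 + 419) + (422240 + I*√458)) = -326449 + (√431 + (422240 + I*√458)) = -326449 + (422240 + √431 + I*√458) = 95791 + √431 + I*√458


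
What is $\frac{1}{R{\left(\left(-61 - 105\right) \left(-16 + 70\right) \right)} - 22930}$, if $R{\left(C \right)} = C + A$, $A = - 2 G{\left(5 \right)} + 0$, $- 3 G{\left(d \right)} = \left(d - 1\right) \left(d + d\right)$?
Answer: $- \frac{3}{95602} \approx -3.138 \cdot 10^{-5}$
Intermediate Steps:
$G{\left(d \right)} = - \frac{2 d \left(-1 + d\right)}{3}$ ($G{\left(d \right)} = - \frac{\left(d - 1\right) \left(d + d\right)}{3} = - \frac{\left(-1 + d\right) 2 d}{3} = - \frac{2 d \left(-1 + d\right)}{3}$)
$A = \frac{80}{3}$ ($A = - 2 \cdot \frac{2}{3} \cdot 5 \left(1 - 5\right) + 0 = - 2 \cdot \frac{2}{3} \cdot 5 \left(-4\right) + 0 = \left(-2\right) \left(- \frac{40}{3}\right) + 0 = \frac{80}{3} + 0 = \frac{80}{3} \approx 26.667$)
$R{\left(C \right)} = \frac{80}{3} + C$ ($R{\left(C \right)} = C + \frac{80}{3} = \frac{80}{3} + C$)
$\frac{1}{R{\left(\left(-61 - 105\right) \left(-16 + 70\right) \right)} - 22930} = \frac{1}{\left(\frac{80}{3} + \left(-61 - 105\right) \left(-16 + 70\right)\right) - 22930} = \frac{1}{\left(\frac{80}{3} - 8964\right) - 22930} = \frac{1}{- \frac{26812}{3} - 22930} = \frac{1}{- \frac{95602}{3}} = - \frac{3}{95602}$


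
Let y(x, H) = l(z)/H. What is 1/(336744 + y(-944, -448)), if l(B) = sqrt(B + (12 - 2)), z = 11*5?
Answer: 67585867776/22759135458361279 + 448*sqrt(65)/22759135458361279 ≈ 2.9696e-6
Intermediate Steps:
z = 55
l(B) = sqrt(10 + B) (l(B) = sqrt(B + 10) = sqrt(10 + B))
y(x, H) = sqrt(65)/H (y(x, H) = sqrt(10 + 55)/H = sqrt(65)/H)
1/(336744 + y(-944, -448)) = 1/(336744 + sqrt(65)/(-448)) = 1/(336744 + sqrt(65)*(-1/448)) = 1/(336744 - sqrt(65)/448)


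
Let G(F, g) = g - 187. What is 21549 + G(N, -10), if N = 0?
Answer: 21352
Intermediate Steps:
G(F, g) = -187 + g
21549 + G(N, -10) = 21549 + (-187 - 10) = 21549 - 197 = 21352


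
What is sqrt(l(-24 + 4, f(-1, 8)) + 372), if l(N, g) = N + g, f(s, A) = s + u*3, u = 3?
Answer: 6*sqrt(10) ≈ 18.974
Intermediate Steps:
f(s, A) = 9 + s (f(s, A) = s + 3*3 = s + 9 = 9 + s)
sqrt(l(-24 + 4, f(-1, 8)) + 372) = sqrt(((-24 + 4) + (9 - 1)) + 372) = sqrt((-20 + 8) + 372) = sqrt(-12 + 372) = sqrt(360) = 6*sqrt(10)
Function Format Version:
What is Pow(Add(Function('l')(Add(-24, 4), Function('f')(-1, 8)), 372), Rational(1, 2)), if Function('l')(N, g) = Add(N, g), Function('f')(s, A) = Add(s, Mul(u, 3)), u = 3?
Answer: Mul(6, Pow(10, Rational(1, 2))) ≈ 18.974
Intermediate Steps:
Function('f')(s, A) = Add(9, s) (Function('f')(s, A) = Add(s, Mul(3, 3)) = Add(s, 9) = Add(9, s))
Pow(Add(Function('l')(Add(-24, 4), Function('f')(-1, 8)), 372), Rational(1, 2)) = Pow(Add(Add(Add(-24, 4), Add(9, -1)), 372), Rational(1, 2)) = Pow(Add(Add(-20, 8), 372), Rational(1, 2)) = Pow(Add(-12, 372), Rational(1, 2)) = Pow(360, Rational(1, 2)) = Mul(6, Pow(10, Rational(1, 2)))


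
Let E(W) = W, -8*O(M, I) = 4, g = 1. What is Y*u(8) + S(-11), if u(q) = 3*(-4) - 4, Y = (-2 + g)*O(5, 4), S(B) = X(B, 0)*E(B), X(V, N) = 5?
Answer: -63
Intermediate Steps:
O(M, I) = -1/2 (O(M, I) = -1/8*4 = -1/2)
S(B) = 5*B
Y = 1/2 (Y = (-2 + 1)*(-1/2) = -1*(-1/2) = 1/2 ≈ 0.50000)
u(q) = -16 (u(q) = -12 - 4 = -16)
Y*u(8) + S(-11) = (1/2)*(-16) + 5*(-11) = -8 - 55 = -63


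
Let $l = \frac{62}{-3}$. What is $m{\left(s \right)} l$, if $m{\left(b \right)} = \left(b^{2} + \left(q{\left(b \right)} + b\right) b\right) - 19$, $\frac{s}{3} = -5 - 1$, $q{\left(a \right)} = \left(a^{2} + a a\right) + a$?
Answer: $\frac{664082}{3} \approx 2.2136 \cdot 10^{5}$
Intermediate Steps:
$q{\left(a \right)} = a + 2 a^{2}$ ($q{\left(a \right)} = \left(a^{2} + a^{2}\right) + a = 2 a^{2} + a = a + 2 a^{2}$)
$s = -18$ ($s = 3 \left(-5 - 1\right) = 3 \left(-6\right) = -18$)
$l = - \frac{62}{3}$ ($l = 62 \left(- \frac{1}{3}\right) = - \frac{62}{3} \approx -20.667$)
$m{\left(b \right)} = -19 + b^{2} + b \left(b + b \left(1 + 2 b\right)\right)$ ($m{\left(b \right)} = \left(b^{2} + \left(b \left(1 + 2 b\right) + b\right) b\right) - 19 = \left(b^{2} + \left(b + b \left(1 + 2 b\right)\right) b\right) - 19 = \left(b^{2} + b \left(b + b \left(1 + 2 b\right)\right)\right) - 19 = -19 + b^{2} + b \left(b + b \left(1 + 2 b\right)\right)$)
$m{\left(s \right)} l = \left(-19 + 2 \left(-18\right)^{3} + 3 \left(-18\right)^{2}\right) \left(- \frac{62}{3}\right) = \left(-19 + 2 \left(-5832\right) + 3 \cdot 324\right) \left(- \frac{62}{3}\right) = \left(-19 - 11664 + 972\right) \left(- \frac{62}{3}\right) = \left(-10711\right) \left(- \frac{62}{3}\right) = \frac{664082}{3}$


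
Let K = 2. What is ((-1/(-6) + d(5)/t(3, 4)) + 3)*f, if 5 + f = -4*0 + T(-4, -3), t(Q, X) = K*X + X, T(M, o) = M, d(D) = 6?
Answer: -33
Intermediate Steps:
t(Q, X) = 3*X (t(Q, X) = 2*X + X = 3*X)
f = -9 (f = -5 + (-4*0 - 4) = -5 + (0 - 4) = -5 - 4 = -9)
((-1/(-6) + d(5)/t(3, 4)) + 3)*f = ((-1/(-6) + 6/((3*4))) + 3)*(-9) = ((-1*(-⅙) + 6/12) + 3)*(-9) = ((⅙ + 6*(1/12)) + 3)*(-9) = ((⅙ + ½) + 3)*(-9) = (⅔ + 3)*(-9) = (11/3)*(-9) = -33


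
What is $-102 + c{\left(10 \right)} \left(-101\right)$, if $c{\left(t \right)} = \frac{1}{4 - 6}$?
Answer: $- \frac{103}{2} \approx -51.5$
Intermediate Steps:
$c{\left(t \right)} = - \frac{1}{2}$ ($c{\left(t \right)} = \frac{1}{-2} = - \frac{1}{2}$)
$-102 + c{\left(10 \right)} \left(-101\right) = -102 - - \frac{101}{2} = -102 + \frac{101}{2} = - \frac{103}{2}$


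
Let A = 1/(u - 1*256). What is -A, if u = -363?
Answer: 1/619 ≈ 0.0016155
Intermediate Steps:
A = -1/619 (A = 1/(-363 - 1*256) = 1/(-363 - 256) = 1/(-619) = -1/619 ≈ -0.0016155)
-A = -1*(-1/619) = 1/619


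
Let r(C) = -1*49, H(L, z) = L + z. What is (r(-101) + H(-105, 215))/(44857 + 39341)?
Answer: 61/84198 ≈ 0.00072448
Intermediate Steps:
r(C) = -49
(r(-101) + H(-105, 215))/(44857 + 39341) = (-49 + (-105 + 215))/(44857 + 39341) = (-49 + 110)/84198 = 61*(1/84198) = 61/84198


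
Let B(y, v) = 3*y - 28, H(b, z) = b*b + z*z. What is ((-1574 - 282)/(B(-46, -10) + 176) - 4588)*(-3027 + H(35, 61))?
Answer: -45802692/5 ≈ -9.1605e+6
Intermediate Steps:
H(b, z) = b² + z²
B(y, v) = -28 + 3*y
((-1574 - 282)/(B(-46, -10) + 176) - 4588)*(-3027 + H(35, 61)) = ((-1574 - 282)/((-28 + 3*(-46)) + 176) - 4588)*(-3027 + (35² + 61²)) = (-1856/((-28 - 138) + 176) - 4588)*(-3027 + (1225 + 3721)) = (-1856/(-166 + 176) - 4588)*(-3027 + 4946) = (-1856/10 - 4588)*1919 = (-1856*⅒ - 4588)*1919 = (-928/5 - 4588)*1919 = -23868/5*1919 = -45802692/5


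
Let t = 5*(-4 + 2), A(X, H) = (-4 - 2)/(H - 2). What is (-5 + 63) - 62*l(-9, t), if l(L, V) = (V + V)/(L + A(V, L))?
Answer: -266/3 ≈ -88.667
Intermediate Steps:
A(X, H) = -6/(-2 + H)
t = -10 (t = 5*(-2) = -10)
l(L, V) = 2*V/(L - 6/(-2 + L)) (l(L, V) = (V + V)/(L - 6/(-2 + L)) = (2*V)/(L - 6/(-2 + L)) = 2*V/(L - 6/(-2 + L)))
(-5 + 63) - 62*l(-9, t) = (-5 + 63) - 124*(-10)*(-2 - 9)/(-6 - 9*(-2 - 9)) = 58 - 124*(-10)*(-11)/(-6 - 9*(-11)) = 58 - 124*(-10)*(-11)/(-6 + 99) = 58 - 124*(-10)*(-11)/93 = 58 - 62*220/93 = 58 - 440/3 = -266/3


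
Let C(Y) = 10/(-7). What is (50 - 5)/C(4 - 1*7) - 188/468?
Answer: -7465/234 ≈ -31.902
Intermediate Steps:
C(Y) = -10/7 (C(Y) = 10*(-1/7) = -10/7)
(50 - 5)/C(4 - 1*7) - 188/468 = (50 - 5)/(-10/7) - 188/468 = 45*(-7/10) - 188*1/468 = -63/2 - 47/117 = -7465/234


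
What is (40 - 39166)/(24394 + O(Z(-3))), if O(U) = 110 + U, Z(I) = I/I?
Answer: -39126/24505 ≈ -1.5967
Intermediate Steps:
Z(I) = 1
(40 - 39166)/(24394 + O(Z(-3))) = (40 - 39166)/(24394 + (110 + 1)) = -39126/(24394 + 111) = -39126/24505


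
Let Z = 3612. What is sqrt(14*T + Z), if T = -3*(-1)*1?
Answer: 3*sqrt(406) ≈ 60.448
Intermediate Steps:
T = 3 (T = 3*1 = 3)
sqrt(14*T + Z) = sqrt(14*3 + 3612) = sqrt(42 + 3612) = sqrt(3654) = 3*sqrt(406)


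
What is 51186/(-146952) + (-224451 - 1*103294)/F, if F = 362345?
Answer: -2223659147/1774910748 ≈ -1.2528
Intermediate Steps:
51186/(-146952) + (-224451 - 1*103294)/F = 51186/(-146952) + (-224451 - 1*103294)/362345 = 51186*(-1/146952) + (-224451 - 103294)*(1/362345) = -8531/24492 - 327745*1/362345 = -8531/24492 - 65549/72469 = -2223659147/1774910748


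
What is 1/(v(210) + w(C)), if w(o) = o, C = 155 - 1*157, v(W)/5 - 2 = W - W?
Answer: ⅛ ≈ 0.12500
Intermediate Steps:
v(W) = 10 (v(W) = 10 + 5*(W - W) = 10 + 5*0 = 10 + 0 = 10)
C = -2 (C = 155 - 157 = -2)
1/(v(210) + w(C)) = 1/(10 - 2) = 1/8 = ⅛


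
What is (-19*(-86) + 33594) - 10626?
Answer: 24602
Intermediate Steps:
(-19*(-86) + 33594) - 10626 = (1634 + 33594) - 10626 = 35228 - 10626 = 24602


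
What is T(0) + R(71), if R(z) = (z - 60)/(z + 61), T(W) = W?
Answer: 1/12 ≈ 0.083333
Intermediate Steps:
R(z) = (-60 + z)/(61 + z)
T(0) + R(71) = 0 + (-60 + 71)/(61 + 71) = 0 + 11/132 = 0 + (1/132)*11 = 0 + 1/12 = 1/12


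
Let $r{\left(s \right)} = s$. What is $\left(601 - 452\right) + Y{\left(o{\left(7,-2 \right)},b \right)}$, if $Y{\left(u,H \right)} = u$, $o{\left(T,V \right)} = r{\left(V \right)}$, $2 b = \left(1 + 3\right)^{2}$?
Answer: $147$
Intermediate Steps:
$b = 8$ ($b = \frac{\left(1 + 3\right)^{2}}{2} = \frac{4^{2}}{2} = \frac{1}{2} \cdot 16 = 8$)
$o{\left(T,V \right)} = V$
$\left(601 - 452\right) + Y{\left(o{\left(7,-2 \right)},b \right)} = \left(601 - 452\right) - 2 = 149 - 2 = 147$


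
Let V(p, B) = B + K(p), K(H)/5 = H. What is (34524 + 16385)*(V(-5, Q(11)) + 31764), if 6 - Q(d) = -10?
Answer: 1616615295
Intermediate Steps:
K(H) = 5*H
Q(d) = 16 (Q(d) = 6 - 1*(-10) = 6 + 10 = 16)
V(p, B) = B + 5*p
(34524 + 16385)*(V(-5, Q(11)) + 31764) = (34524 + 16385)*((16 + 5*(-5)) + 31764) = 50909*((16 - 25) + 31764) = 50909*(-9 + 31764) = 50909*31755 = 1616615295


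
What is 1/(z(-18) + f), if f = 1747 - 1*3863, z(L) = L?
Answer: -1/2134 ≈ -0.00046860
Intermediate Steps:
f = -2116 (f = 1747 - 3863 = -2116)
1/(z(-18) + f) = 1/(-18 - 2116) = 1/(-2134) = -1/2134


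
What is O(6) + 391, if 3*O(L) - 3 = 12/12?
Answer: 1177/3 ≈ 392.33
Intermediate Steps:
O(L) = 4/3 (O(L) = 1 + (12/12)/3 = 1 + (12*(1/12))/3 = 1 + (⅓)*1 = 1 + ⅓ = 4/3)
O(6) + 391 = 4/3 + 391 = 1177/3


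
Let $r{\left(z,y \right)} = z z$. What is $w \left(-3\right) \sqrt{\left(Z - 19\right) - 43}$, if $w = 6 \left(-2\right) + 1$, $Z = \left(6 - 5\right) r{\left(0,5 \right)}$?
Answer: $33 i \sqrt{62} \approx 259.84 i$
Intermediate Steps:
$r{\left(z,y \right)} = z^{2}$
$Z = 0$ ($Z = \left(6 - 5\right) 0^{2} = 1 \cdot 0 = 0$)
$w = -11$ ($w = -12 + 1 = -11$)
$w \left(-3\right) \sqrt{\left(Z - 19\right) - 43} = \left(-11\right) \left(-3\right) \sqrt{\left(0 - 19\right) - 43} = 33 \sqrt{-19 - 43} = 33 \sqrt{-62} = 33 i \sqrt{62}$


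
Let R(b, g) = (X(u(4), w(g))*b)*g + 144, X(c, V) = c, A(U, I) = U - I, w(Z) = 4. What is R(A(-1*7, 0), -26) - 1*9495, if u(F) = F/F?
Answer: -9169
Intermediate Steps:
u(F) = 1
R(b, g) = 144 + b*g (R(b, g) = (1*b)*g + 144 = b*g + 144 = 144 + b*g)
R(A(-1*7, 0), -26) - 1*9495 = (144 + (-1*7 - 1*0)*(-26)) - 1*9495 = (144 + (-7 + 0)*(-26)) - 9495 = (144 - 7*(-26)) - 9495 = (144 + 182) - 9495 = 326 - 9495 = -9169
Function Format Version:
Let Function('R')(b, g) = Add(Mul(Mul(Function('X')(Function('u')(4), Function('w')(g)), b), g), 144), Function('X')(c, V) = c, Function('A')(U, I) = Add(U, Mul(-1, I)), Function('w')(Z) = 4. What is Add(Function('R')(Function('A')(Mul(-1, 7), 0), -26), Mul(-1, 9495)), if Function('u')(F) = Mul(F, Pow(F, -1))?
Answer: -9169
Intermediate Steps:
Function('u')(F) = 1
Function('R')(b, g) = Add(144, Mul(b, g)) (Function('R')(b, g) = Add(Mul(Mul(1, b), g), 144) = Add(Mul(b, g), 144) = Add(144, Mul(b, g)))
Add(Function('R')(Function('A')(Mul(-1, 7), 0), -26), Mul(-1, 9495)) = Add(Add(144, Mul(Add(Mul(-1, 7), Mul(-1, 0)), -26)), Mul(-1, 9495)) = Add(Add(144, Mul(Add(-7, 0), -26)), -9495) = Add(Add(144, Mul(-7, -26)), -9495) = Add(Add(144, 182), -9495) = Add(326, -9495) = -9169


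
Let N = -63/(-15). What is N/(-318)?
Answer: -7/530 ≈ -0.013208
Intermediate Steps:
N = 21/5 (N = -63*(-1/15) = 21/5 ≈ 4.2000)
N/(-318) = (21/5)/(-318) = -1/318*21/5 = -7/530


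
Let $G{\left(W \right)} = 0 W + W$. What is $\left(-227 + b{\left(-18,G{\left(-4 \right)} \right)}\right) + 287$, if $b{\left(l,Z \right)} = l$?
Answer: $42$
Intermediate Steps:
$G{\left(W \right)} = W$ ($G{\left(W \right)} = 0 + W = W$)
$\left(-227 + b{\left(-18,G{\left(-4 \right)} \right)}\right) + 287 = \left(-227 - 18\right) + 287 = -245 + 287 = 42$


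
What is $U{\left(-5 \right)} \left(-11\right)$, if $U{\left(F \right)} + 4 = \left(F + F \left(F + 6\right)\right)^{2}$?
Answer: $-1056$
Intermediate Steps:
$U{\left(F \right)} = -4 + \left(F + F \left(6 + F\right)\right)^{2}$ ($U{\left(F \right)} = -4 + \left(F + F \left(F + 6\right)\right)^{2} = -4 + \left(F + F \left(6 + F\right)\right)^{2}$)
$U{\left(-5 \right)} \left(-11\right) = \left(-4 + \left(-5\right)^{2} \left(7 - 5\right)^{2}\right) \left(-11\right) = \left(-4 + 25 \cdot 2^{2}\right) \left(-11\right) = \left(-4 + 25 \cdot 4\right) \left(-11\right) = \left(-4 + 100\right) \left(-11\right) = 96 \left(-11\right) = -1056$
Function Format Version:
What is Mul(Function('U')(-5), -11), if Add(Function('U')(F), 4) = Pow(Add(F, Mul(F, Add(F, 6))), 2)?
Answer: -1056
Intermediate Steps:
Function('U')(F) = Add(-4, Pow(Add(F, Mul(F, Add(6, F))), 2)) (Function('U')(F) = Add(-4, Pow(Add(F, Mul(F, Add(F, 6))), 2)) = Add(-4, Pow(Add(F, Mul(F, Add(6, F))), 2)))
Mul(Function('U')(-5), -11) = Mul(Add(-4, Mul(Pow(-5, 2), Pow(Add(7, -5), 2))), -11) = Mul(Add(-4, Mul(25, Pow(2, 2))), -11) = Mul(Add(-4, Mul(25, 4)), -11) = Mul(Add(-4, 100), -11) = Mul(96, -11) = -1056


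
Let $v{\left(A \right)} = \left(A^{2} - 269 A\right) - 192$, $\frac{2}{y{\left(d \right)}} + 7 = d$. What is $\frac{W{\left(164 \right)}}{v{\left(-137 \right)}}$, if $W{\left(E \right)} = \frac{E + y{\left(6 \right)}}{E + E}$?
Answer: $\frac{81}{9090520} \approx 8.9104 \cdot 10^{-6}$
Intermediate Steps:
$y{\left(d \right)} = \frac{2}{-7 + d}$
$W{\left(E \right)} = \frac{-2 + E}{2 E}$ ($W{\left(E \right)} = \frac{E + \frac{2}{-7 + 6}}{E + E} = \frac{E + \frac{2}{-1}}{2 E} = \left(E + 2 \left(-1\right)\right) \frac{1}{2 E} = \left(E - 2\right) \frac{1}{2 E} = \left(-2 + E\right) \frac{1}{2 E} = \frac{-2 + E}{2 E}$)
$v{\left(A \right)} = -192 + A^{2} - 269 A$
$\frac{W{\left(164 \right)}}{v{\left(-137 \right)}} = \frac{\frac{1}{2} \cdot \frac{1}{164} \left(-2 + 164\right)}{-192 + \left(-137\right)^{2} - -36853} = \frac{\frac{1}{2} \cdot \frac{1}{164} \cdot 162}{-192 + 18769 + 36853} = \frac{81}{164 \cdot 55430} = \frac{81}{164} \cdot \frac{1}{55430} = \frac{81}{9090520}$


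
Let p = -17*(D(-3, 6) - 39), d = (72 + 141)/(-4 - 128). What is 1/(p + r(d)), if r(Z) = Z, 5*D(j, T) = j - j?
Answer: 44/29101 ≈ 0.0015120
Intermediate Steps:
d = -71/44 (d = 213/(-132) = 213*(-1/132) = -71/44 ≈ -1.6136)
D(j, T) = 0 (D(j, T) = (j - j)/5 = (⅕)*0 = 0)
p = 663 (p = -17*(0 - 39) = -17*(-39) = 663)
1/(p + r(d)) = 1/(663 - 71/44) = 1/(29101/44) = 44/29101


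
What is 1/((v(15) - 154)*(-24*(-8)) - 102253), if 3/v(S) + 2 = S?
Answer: -13/1713097 ≈ -7.5886e-6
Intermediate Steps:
v(S) = 3/(-2 + S)
1/((v(15) - 154)*(-24*(-8)) - 102253) = 1/((3/(-2 + 15) - 154)*(-24*(-8)) - 102253) = 1/((3/13 - 154)*192 - 102253) = 1/(-1999/13*192 - 102253) = 1/(-383808/13 - 102253) = 1/(-1713097/13) = -13/1713097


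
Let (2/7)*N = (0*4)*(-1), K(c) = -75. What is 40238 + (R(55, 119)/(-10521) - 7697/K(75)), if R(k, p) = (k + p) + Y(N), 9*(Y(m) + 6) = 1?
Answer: 95495302136/2367225 ≈ 40341.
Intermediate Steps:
N = 0 (N = 7*((0*4)*(-1))/2 = 7*(0*(-1))/2 = (7/2)*0 = 0)
Y(m) = -53/9 (Y(m) = -6 + (1/9)*1 = -6 + 1/9 = -53/9)
R(k, p) = -53/9 + k + p (R(k, p) = (k + p) - 53/9 = -53/9 + k + p)
40238 + (R(55, 119)/(-10521) - 7697/K(75)) = 40238 + ((-53/9 + 55 + 119)/(-10521) - 7697/(-75)) = 40238 + ((1513/9)*(-1/10521) - 7697*(-1/75)) = 40238 + (-1513/94689 + 7697/75) = 40238 + 242902586/2367225 = 95495302136/2367225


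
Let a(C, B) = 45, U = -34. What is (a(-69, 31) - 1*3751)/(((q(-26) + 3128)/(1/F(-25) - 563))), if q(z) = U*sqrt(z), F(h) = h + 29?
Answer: 5643257/8490 + 245359*I*sqrt(26)/33960 ≈ 664.69 + 36.84*I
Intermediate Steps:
F(h) = 29 + h
q(z) = -34*sqrt(z)
(a(-69, 31) - 1*3751)/(((q(-26) + 3128)/(1/F(-25) - 563))) = (45 - 1*3751)/(((-34*I*sqrt(26) + 3128)/(1/(29 - 25) - 563))) = (45 - 3751)/(((-34*I*sqrt(26) + 3128)/(1/4 - 563))) = -3706*(1/4 - 563)/(-34*I*sqrt(26) + 3128) = -3706*(-2251/(4*(3128 - 34*I*sqrt(26)))) = -3706/(-12512/2251 + 136*I*sqrt(26)/2251)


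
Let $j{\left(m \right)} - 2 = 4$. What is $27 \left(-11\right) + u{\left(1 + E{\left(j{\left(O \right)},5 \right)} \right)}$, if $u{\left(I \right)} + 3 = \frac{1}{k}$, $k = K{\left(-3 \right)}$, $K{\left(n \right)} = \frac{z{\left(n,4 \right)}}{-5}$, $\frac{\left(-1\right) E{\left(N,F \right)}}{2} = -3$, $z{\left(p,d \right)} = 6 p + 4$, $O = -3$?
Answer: $- \frac{4195}{14} \approx -299.64$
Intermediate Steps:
$j{\left(m \right)} = 6$ ($j{\left(m \right)} = 2 + 4 = 6$)
$z{\left(p,d \right)} = 4 + 6 p$
$E{\left(N,F \right)} = 6$ ($E{\left(N,F \right)} = \left(-2\right) \left(-3\right) = 6$)
$K{\left(n \right)} = - \frac{4}{5} - \frac{6 n}{5}$ ($K{\left(n \right)} = \frac{4 + 6 n}{-5} = \left(4 + 6 n\right) \left(- \frac{1}{5}\right) = - \frac{4}{5} - \frac{6 n}{5}$)
$k = \frac{14}{5}$ ($k = - \frac{4}{5} - - \frac{18}{5} = - \frac{4}{5} + \frac{18}{5} = \frac{14}{5} \approx 2.8$)
$u{\left(I \right)} = - \frac{37}{14}$ ($u{\left(I \right)} = -3 + \frac{1}{\frac{14}{5}} = -3 + \frac{5}{14} = - \frac{37}{14}$)
$27 \left(-11\right) + u{\left(1 + E{\left(j{\left(O \right)},5 \right)} \right)} = 27 \left(-11\right) - \frac{37}{14} = -297 - \frac{37}{14} = - \frac{4195}{14}$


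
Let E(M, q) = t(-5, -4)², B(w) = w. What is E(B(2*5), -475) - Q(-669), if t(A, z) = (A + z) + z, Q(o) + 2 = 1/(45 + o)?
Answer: 106705/624 ≈ 171.00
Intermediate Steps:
Q(o) = -2 + 1/(45 + o)
t(A, z) = A + 2*z
E(M, q) = 169 (E(M, q) = (-5 + 2*(-4))² = (-5 - 8)² = (-13)² = 169)
E(B(2*5), -475) - Q(-669) = 169 - (-89 - 2*(-669))/(45 - 669) = 169 - (-89 + 1338)/(-624) = 169 - (-1)*1249/624 = 169 - 1*(-1249/624) = 169 + 1249/624 = 106705/624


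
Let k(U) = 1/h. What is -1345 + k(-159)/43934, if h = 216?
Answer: -12763705679/9489744 ≈ -1345.0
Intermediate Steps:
k(U) = 1/216
-1345 + k(-159)/43934 = -1345 + (1/216)/43934 = -1345 + (1/216)*(1/43934) = -1345 + 1/9489744 = -12763705679/9489744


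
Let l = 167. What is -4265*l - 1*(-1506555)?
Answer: 794300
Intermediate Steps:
-4265*l - 1*(-1506555) = -4265*167 - 1*(-1506555) = -712255 + 1506555 = 794300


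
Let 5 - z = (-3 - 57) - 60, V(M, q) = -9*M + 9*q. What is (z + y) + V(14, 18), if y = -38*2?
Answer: 85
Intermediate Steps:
z = 125 (z = 5 - ((-3 - 57) - 60) = 5 - (-60 - 60) = 5 - 1*(-120) = 5 + 120 = 125)
y = -76
(z + y) + V(14, 18) = (125 - 76) + (-9*14 + 9*18) = 49 + (-126 + 162) = 49 + 36 = 85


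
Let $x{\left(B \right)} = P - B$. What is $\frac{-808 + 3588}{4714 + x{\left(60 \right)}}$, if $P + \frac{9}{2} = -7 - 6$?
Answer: $\frac{5560}{9273} \approx 0.59959$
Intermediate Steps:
$P = - \frac{35}{2}$ ($P = - \frac{9}{2} - 13 = - \frac{35}{2} \approx -17.5$)
$x{\left(B \right)} = - \frac{35}{2} - B$
$\frac{-808 + 3588}{4714 + x{\left(60 \right)}} = \frac{-808 + 3588}{4714 - \frac{155}{2}} = \frac{2780}{4714 - \frac{155}{2}} = \frac{2780}{\frac{9273}{2}} = 2780 \cdot \frac{2}{9273} = \frac{5560}{9273}$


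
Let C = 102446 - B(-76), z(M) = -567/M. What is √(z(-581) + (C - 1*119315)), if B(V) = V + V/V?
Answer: 57*I*√35607/83 ≈ 129.59*I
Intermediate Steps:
B(V) = 1 + V (B(V) = V + 1 = 1 + V)
C = 102521 (C = 102446 - (1 - 76) = 102446 - 1*(-75) = 102446 + 75 = 102521)
√(z(-581) + (C - 1*119315)) = √(-567/(-581) + (102521 - 1*119315)) = √(-567*(-1/581) + (102521 - 119315)) = √(81/83 - 16794) = √(-1393821/83) = 57*I*√35607/83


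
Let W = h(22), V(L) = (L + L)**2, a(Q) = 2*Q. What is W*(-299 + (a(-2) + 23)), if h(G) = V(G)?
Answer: -542080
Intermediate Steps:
V(L) = 4*L**2 (V(L) = (2*L)**2 = 4*L**2)
h(G) = 4*G**2
W = 1936 (W = 4*22**2 = 4*484 = 1936)
W*(-299 + (a(-2) + 23)) = 1936*(-299 + (2*(-2) + 23)) = 1936*(-299 + (-4 + 23)) = 1936*(-299 + 19) = 1936*(-280) = -542080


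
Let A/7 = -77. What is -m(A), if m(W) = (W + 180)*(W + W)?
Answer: -387002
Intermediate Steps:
A = -539 (A = 7*(-77) = -539)
m(W) = 2*W*(180 + W) (m(W) = (180 + W)*(2*W) = 2*W*(180 + W))
-m(A) = -2*(-539)*(180 - 539) = -2*(-539)*(-359) = -1*387002 = -387002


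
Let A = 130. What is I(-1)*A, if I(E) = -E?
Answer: 130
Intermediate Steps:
I(-1)*A = -1*(-1)*130 = 1*130 = 130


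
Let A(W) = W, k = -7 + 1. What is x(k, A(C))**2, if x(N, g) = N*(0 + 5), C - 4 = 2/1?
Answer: 900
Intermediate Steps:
k = -6
C = 6 (C = 4 + 2/1 = 4 + 2*1 = 4 + 2 = 6)
x(N, g) = 5*N (x(N, g) = N*5 = 5*N)
x(k, A(C))**2 = (5*(-6))**2 = (-30)**2 = 900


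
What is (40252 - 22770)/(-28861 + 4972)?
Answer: -17482/23889 ≈ -0.73180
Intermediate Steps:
(40252 - 22770)/(-28861 + 4972) = 17482/(-23889) = 17482*(-1/23889) = -17482/23889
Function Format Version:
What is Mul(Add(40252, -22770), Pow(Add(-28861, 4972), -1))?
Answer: Rational(-17482, 23889) ≈ -0.73180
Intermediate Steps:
Mul(Add(40252, -22770), Pow(Add(-28861, 4972), -1)) = Mul(17482, Pow(-23889, -1)) = Mul(17482, Rational(-1, 23889)) = Rational(-17482, 23889)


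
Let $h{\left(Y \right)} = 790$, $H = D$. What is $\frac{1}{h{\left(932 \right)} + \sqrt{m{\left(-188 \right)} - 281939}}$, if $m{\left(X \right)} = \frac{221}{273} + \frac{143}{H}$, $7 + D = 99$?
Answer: $\frac{1526280}{1750462781} - \frac{2 i \sqrt{263090863623}}{1750462781} \approx 0.00087193 - 0.00058604 i$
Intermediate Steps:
$D = 92$ ($D = -7 + 99 = 92$)
$H = 92$
$m{\left(X \right)} = \frac{4567}{1932}$ ($m{\left(X \right)} = \frac{221}{273} + \frac{143}{92} = 221 \cdot \frac{1}{273} + 143 \cdot \frac{1}{92} = \frac{17}{21} + \frac{143}{92} = \frac{4567}{1932}$)
$\frac{1}{h{\left(932 \right)} + \sqrt{m{\left(-188 \right)} - 281939}} = \frac{1}{790 + \sqrt{\frac{4567}{1932} - 281939}} = \frac{1}{790 + \sqrt{- \frac{544701581}{1932}}} = \frac{1}{790 + \frac{i \sqrt{263090863623}}{966}}$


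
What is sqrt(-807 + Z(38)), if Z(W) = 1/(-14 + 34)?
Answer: I*sqrt(80695)/10 ≈ 28.407*I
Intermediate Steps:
Z(W) = 1/20
sqrt(-807 + Z(38)) = sqrt(-807 + 1/20) = sqrt(-16139/20) = I*sqrt(80695)/10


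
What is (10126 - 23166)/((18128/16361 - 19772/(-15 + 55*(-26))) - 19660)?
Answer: 19267940675/29027816003 ≈ 0.66378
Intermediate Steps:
(10126 - 23166)/((18128/16361 - 19772/(-15 + 55*(-26))) - 19660) = -13040/((18128*(1/16361) - 19772/(-15 - 1430)) - 19660) = -13040/((18128/16361 - 19772/(-1445)) - 19660) = -13040/((18128/16361 - 19772*(-1/1445)) - 19660) = -13040/((18128/16361 + 19772/1445) - 19660) = -13040/(349684652/23641645 - 19660) = -13040/(-464445056048/23641645) = -13040*(-23641645/464445056048) = 19267940675/29027816003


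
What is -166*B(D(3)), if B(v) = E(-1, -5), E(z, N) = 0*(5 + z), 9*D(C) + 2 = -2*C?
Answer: 0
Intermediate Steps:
D(C) = -2/9 - 2*C/9 (D(C) = -2/9 + (-2*C)/9 = -2/9 - 2*C/9)
E(z, N) = 0
B(v) = 0
-166*B(D(3)) = -166*0 = 0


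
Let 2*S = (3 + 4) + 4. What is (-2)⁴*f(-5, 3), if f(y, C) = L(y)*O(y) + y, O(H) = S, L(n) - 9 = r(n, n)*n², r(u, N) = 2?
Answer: 5112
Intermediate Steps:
S = 11/2 (S = ((3 + 4) + 4)/2 = (7 + 4)/2 = (½)*11 = 11/2 ≈ 5.5000)
L(n) = 9 + 2*n²
O(H) = 11/2
f(y, C) = 99/2 + y + 11*y² (f(y, C) = (9 + 2*y²)*(11/2) + y = (99/2 + 11*y²) + y = 99/2 + y + 11*y²)
(-2)⁴*f(-5, 3) = (-2)⁴*(99/2 - 5 + 11*(-5)²) = 16*(99/2 - 5 + 11*25) = 16*(99/2 - 5 + 275) = 16*(639/2) = 5112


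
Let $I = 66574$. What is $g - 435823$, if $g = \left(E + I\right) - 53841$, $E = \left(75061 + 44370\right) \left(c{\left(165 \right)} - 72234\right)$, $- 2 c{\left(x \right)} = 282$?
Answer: $-8644241715$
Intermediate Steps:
$c{\left(x \right)} = -141$ ($c{\left(x \right)} = \left(- \frac{1}{2}\right) 282 = -141$)
$E = -8643818625$ ($E = \left(75061 + 44370\right) \left(-141 - 72234\right) = 119431 \left(-72375\right) = -8643818625$)
$g = -8643805892$ ($g = \left(-8643818625 + 66574\right) - 53841 = -8643752051 - 53841 = -8643805892$)
$g - 435823 = -8643805892 - 435823 = -8644241715$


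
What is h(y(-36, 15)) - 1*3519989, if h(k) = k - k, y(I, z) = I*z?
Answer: -3519989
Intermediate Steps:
h(k) = 0
h(y(-36, 15)) - 1*3519989 = 0 - 1*3519989 = 0 - 3519989 = -3519989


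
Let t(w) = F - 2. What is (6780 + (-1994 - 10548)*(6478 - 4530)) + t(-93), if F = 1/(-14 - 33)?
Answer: -1147976787/47 ≈ -2.4425e+7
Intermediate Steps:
F = -1/47 (F = 1/(-47) = -1/47 ≈ -0.021277)
t(w) = -95/47 (t(w) = -1/47 - 2 = -95/47)
(6780 + (-1994 - 10548)*(6478 - 4530)) + t(-93) = (6780 + (-1994 - 10548)*(6478 - 4530)) - 95/47 = (6780 - 12542*1948) - 95/47 = (6780 - 24431816) - 95/47 = -24425036 - 95/47 = -1147976787/47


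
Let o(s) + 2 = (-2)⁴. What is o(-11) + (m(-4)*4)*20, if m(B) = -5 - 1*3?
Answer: -626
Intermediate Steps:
m(B) = -8 (m(B) = -5 - 3 = -8)
o(s) = 14 (o(s) = -2 + (-2)⁴ = -2 + 16 = 14)
o(-11) + (m(-4)*4)*20 = 14 - 8*4*20 = 14 - 32*20 = 14 - 640 = -626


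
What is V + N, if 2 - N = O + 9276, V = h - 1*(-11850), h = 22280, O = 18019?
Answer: 6837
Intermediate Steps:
V = 34130 (V = 22280 - 1*(-11850) = 22280 + 11850 = 34130)
N = -27293 (N = 2 - (18019 + 9276) = 2 - 1*27295 = 2 - 27295 = -27293)
V + N = 34130 - 27293 = 6837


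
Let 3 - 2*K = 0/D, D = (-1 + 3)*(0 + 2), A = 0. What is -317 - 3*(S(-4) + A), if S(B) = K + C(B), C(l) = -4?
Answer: -619/2 ≈ -309.50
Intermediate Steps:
D = 4 (D = 2*2 = 4)
K = 3/2 (K = 3/2 - 0/4 = 3/2 - ½*0 = 3/2 + 0 = 3/2 ≈ 1.5000)
S(B) = -5/2 (S(B) = 3/2 - 4 = -5/2)
-317 - 3*(S(-4) + A) = -317 - 3*(-5/2 + 0) = -317 - 3*(-5/2) = -317 + 15/2 = -619/2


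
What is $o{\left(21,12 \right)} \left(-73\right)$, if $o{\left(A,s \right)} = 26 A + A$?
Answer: $-41391$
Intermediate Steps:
$o{\left(A,s \right)} = 27 A$
$o{\left(21,12 \right)} \left(-73\right) = 27 \cdot 21 \left(-73\right) = 567 \left(-73\right) = -41391$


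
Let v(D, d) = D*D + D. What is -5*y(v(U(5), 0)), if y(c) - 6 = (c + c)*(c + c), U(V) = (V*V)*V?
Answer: -4961250030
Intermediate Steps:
U(V) = V³ (U(V) = V²*V = V³)
v(D, d) = D + D² (v(D, d) = D² + D = D + D²)
y(c) = 6 + 4*c² (y(c) = 6 + (c + c)*(c + c) = 6 + (2*c)*(2*c) = 6 + 4*c²)
-5*y(v(U(5), 0)) = -5*(6 + 4*(5³*(1 + 5³))²) = -5*(6 + 4*(125*(1 + 125))²) = -5*(6 + 4*(125*126)²) = -5*(6 + 4*15750²) = -5*(6 + 4*248062500) = -5*(6 + 992250000) = -5*992250006 = -4961250030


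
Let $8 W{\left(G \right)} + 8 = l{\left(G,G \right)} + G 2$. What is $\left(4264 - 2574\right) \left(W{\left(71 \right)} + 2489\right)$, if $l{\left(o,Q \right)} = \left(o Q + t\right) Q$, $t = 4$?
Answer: $\frac{319613645}{4} \approx 7.9903 \cdot 10^{7}$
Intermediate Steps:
$l{\left(o,Q \right)} = Q \left(4 + Q o\right)$ ($l{\left(o,Q \right)} = \left(o Q + 4\right) Q = \left(Q o + 4\right) Q = \left(4 + Q o\right) Q = Q \left(4 + Q o\right)$)
$W{\left(G \right)} = -1 + \frac{G}{4} + \frac{G \left(4 + G^{2}\right)}{8}$ ($W{\left(G \right)} = -1 + \frac{G \left(4 + G G\right) + G 2}{8} = -1 + \frac{G \left(4 + G^{2}\right) + 2 G}{8} = -1 + \frac{2 G + G \left(4 + G^{2}\right)}{8} = -1 + \left(\frac{G}{4} + \frac{G \left(4 + G^{2}\right)}{8}\right) = -1 + \frac{G}{4} + \frac{G \left(4 + G^{2}\right)}{8}$)
$\left(4264 - 2574\right) \left(W{\left(71 \right)} + 2489\right) = \left(4264 - 2574\right) \left(\left(-1 + \frac{71^{3}}{8} + \frac{3}{4} \cdot 71\right) + 2489\right) = 1690 \left(\left(-1 + \frac{1}{8} \cdot 357911 + \frac{213}{4}\right) + 2489\right) = 1690 \left(\left(-1 + \frac{357911}{8} + \frac{213}{4}\right) + 2489\right) = 1690 \left(\frac{358329}{8} + 2489\right) = 1690 \cdot \frac{378241}{8} = \frac{319613645}{4}$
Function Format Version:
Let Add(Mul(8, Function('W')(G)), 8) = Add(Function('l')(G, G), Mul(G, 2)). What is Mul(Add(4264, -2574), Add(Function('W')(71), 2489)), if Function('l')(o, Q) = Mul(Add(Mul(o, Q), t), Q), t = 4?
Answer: Rational(319613645, 4) ≈ 7.9903e+7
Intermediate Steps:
Function('l')(o, Q) = Mul(Q, Add(4, Mul(Q, o))) (Function('l')(o, Q) = Mul(Add(Mul(o, Q), 4), Q) = Mul(Add(Mul(Q, o), 4), Q) = Mul(Add(4, Mul(Q, o)), Q) = Mul(Q, Add(4, Mul(Q, o))))
Function('W')(G) = Add(-1, Mul(Rational(1, 4), G), Mul(Rational(1, 8), G, Add(4, Pow(G, 2)))) (Function('W')(G) = Add(-1, Mul(Rational(1, 8), Add(Mul(G, Add(4, Mul(G, G))), Mul(G, 2)))) = Add(-1, Mul(Rational(1, 8), Add(Mul(G, Add(4, Pow(G, 2))), Mul(2, G)))) = Add(-1, Mul(Rational(1, 8), Add(Mul(2, G), Mul(G, Add(4, Pow(G, 2)))))) = Add(-1, Add(Mul(Rational(1, 4), G), Mul(Rational(1, 8), G, Add(4, Pow(G, 2))))) = Add(-1, Mul(Rational(1, 4), G), Mul(Rational(1, 8), G, Add(4, Pow(G, 2)))))
Mul(Add(4264, -2574), Add(Function('W')(71), 2489)) = Mul(Add(4264, -2574), Add(Add(-1, Mul(Rational(1, 8), Pow(71, 3)), Mul(Rational(3, 4), 71)), 2489)) = Mul(1690, Add(Add(-1, Mul(Rational(1, 8), 357911), Rational(213, 4)), 2489)) = Mul(1690, Add(Add(-1, Rational(357911, 8), Rational(213, 4)), 2489)) = Mul(1690, Add(Rational(358329, 8), 2489)) = Mul(1690, Rational(378241, 8)) = Rational(319613645, 4)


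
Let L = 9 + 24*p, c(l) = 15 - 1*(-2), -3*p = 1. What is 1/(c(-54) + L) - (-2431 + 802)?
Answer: 29323/18 ≈ 1629.1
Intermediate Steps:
p = -1/3 (p = -1/3*1 = -1/3 ≈ -0.33333)
c(l) = 17 (c(l) = 15 + 2 = 17)
L = 1 (L = 9 + 24*(-1/3) = 9 - 8 = 1)
1/(c(-54) + L) - (-2431 + 802) = 1/(17 + 1) - (-2431 + 802) = 1/18 - 1*(-1629) = 1/18 + 1629 = 29323/18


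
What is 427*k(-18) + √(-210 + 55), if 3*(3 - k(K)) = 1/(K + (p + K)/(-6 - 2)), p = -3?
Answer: 476105/369 + I*√155 ≈ 1290.3 + 12.45*I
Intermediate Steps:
k(K) = 3 - 1/(3*(3/8 + 7*K/8)) (k(K) = 3 - 1/(3*(K + (-3 + K)/(-6 - 2))) = 3 - 1/(3*(K + (-3 + K)/(-8))) = 3 - 1/(3*(K + (-3 + K)*(-⅛))) = 3 - 1/(3*(K + (3/8 - K/8))) = 3 - 1/(3*(3/8 + 7*K/8)))
427*k(-18) + √(-210 + 55) = 427*((19 + 63*(-18))/(3*(3 + 7*(-18)))) + √(-210 + 55) = 427*((19 - 1134)/(3*(3 - 126))) + √(-155) = 427*((⅓)*(-1115)/(-123)) + I*√155 = 427*((⅓)*(-1/123)*(-1115)) + I*√155 = 427*(1115/369) + I*√155 = 476105/369 + I*√155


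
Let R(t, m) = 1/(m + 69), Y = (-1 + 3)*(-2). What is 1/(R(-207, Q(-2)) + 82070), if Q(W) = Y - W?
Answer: 67/5498691 ≈ 1.2185e-5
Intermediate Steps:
Y = -4 (Y = 2*(-2) = -4)
Q(W) = -4 - W
R(t, m) = 1/(69 + m)
1/(R(-207, Q(-2)) + 82070) = 1/(1/(69 + (-4 - 1*(-2))) + 82070) = 1/(1/(69 + (-4 + 2)) + 82070) = 1/(1/(69 - 2) + 82070) = 1/(1/67 + 82070) = 1/(5498691/67) = 67/5498691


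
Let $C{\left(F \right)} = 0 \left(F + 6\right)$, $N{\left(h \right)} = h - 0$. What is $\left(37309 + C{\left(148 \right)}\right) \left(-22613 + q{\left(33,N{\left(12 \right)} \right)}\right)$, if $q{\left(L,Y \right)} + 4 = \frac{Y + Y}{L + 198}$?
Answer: $- \frac{64973660809}{77} \approx -8.4381 \cdot 10^{8}$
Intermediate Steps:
$N{\left(h \right)} = h$ ($N{\left(h \right)} = h + 0 = h$)
$C{\left(F \right)} = 0$ ($C{\left(F \right)} = 0 \left(6 + F\right) = 0$)
$q{\left(L,Y \right)} = -4 + \frac{2 Y}{198 + L}$ ($q{\left(L,Y \right)} = -4 + \frac{Y + Y}{L + 198} = -4 + \frac{2 Y}{198 + L}$)
$\left(37309 + C{\left(148 \right)}\right) \left(-22613 + q{\left(33,N{\left(12 \right)} \right)}\right) = \left(37309 + 0\right) \left(-22613 + \frac{2 \left(-396 + 12 - 66\right)}{198 + 33}\right) = 37309 \left(-22613 + \frac{2 \left(-396 + 12 - 66\right)}{231}\right) = 37309 \left(-22613 + 2 \cdot \frac{1}{231} \left(-450\right)\right) = 37309 \left(-22613 - \frac{300}{77}\right) = 37309 \left(- \frac{1741501}{77}\right) = - \frac{64973660809}{77}$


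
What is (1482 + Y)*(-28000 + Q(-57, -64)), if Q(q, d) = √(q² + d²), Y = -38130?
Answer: 1026144000 - 36648*√7345 ≈ 1.0230e+9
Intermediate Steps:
Q(q, d) = √(d² + q²)
(1482 + Y)*(-28000 + Q(-57, -64)) = (1482 - 38130)*(-28000 + √((-64)² + (-57)²)) = -36648*(-28000 + √(4096 + 3249)) = -36648*(-28000 + √7345) = 1026144000 - 36648*√7345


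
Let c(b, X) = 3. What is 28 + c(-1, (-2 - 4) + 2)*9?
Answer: 55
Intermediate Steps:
28 + c(-1, (-2 - 4) + 2)*9 = 28 + 3*9 = 28 + 27 = 55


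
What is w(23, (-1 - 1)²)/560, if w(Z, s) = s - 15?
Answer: -11/560 ≈ -0.019643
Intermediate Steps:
w(Z, s) = -15 + s
w(23, (-1 - 1)²)/560 = (-15 + (-1 - 1)²)/560 = (-15 + (-2)²)*(1/560) = (-15 + 4)*(1/560) = -11*1/560 = -11/560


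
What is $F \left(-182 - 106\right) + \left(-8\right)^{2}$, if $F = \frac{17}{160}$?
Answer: $\frac{167}{5} \approx 33.4$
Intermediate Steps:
$F = \frac{17}{160}$ ($F = 17 \cdot \frac{1}{160} = \frac{17}{160} \approx 0.10625$)
$F \left(-182 - 106\right) + \left(-8\right)^{2} = \frac{17 \left(-182 - 106\right)}{160} + \left(-8\right)^{2} = \frac{17}{160} \left(-288\right) + 64 = - \frac{153}{5} + 64 = \frac{167}{5}$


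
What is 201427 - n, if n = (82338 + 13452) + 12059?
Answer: 93578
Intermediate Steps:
n = 107849 (n = 95790 + 12059 = 107849)
201427 - n = 201427 - 1*107849 = 201427 - 107849 = 93578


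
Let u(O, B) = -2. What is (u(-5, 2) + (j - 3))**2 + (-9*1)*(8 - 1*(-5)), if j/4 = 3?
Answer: -68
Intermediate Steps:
j = 12 (j = 4*3 = 12)
(u(-5, 2) + (j - 3))**2 + (-9*1)*(8 - 1*(-5)) = (-2 + (12 - 3))**2 + (-9*1)*(8 - 1*(-5)) = (-2 + 9)**2 - 9*(8 + 5) = 7**2 - 9*13 = 49 - 117 = -68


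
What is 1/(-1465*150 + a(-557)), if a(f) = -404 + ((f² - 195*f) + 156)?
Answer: 1/198866 ≈ 5.0285e-6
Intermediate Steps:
a(f) = -248 + f² - 195*f (a(f) = -404 + (156 + f² - 195*f) = -248 + f² - 195*f)
1/(-1465*150 + a(-557)) = 1/(-1465*150 + (-248 + (-557)² - 195*(-557))) = 1/(-219750 + (-248 + 310249 + 108615)) = 1/(-219750 + 418616) = 1/198866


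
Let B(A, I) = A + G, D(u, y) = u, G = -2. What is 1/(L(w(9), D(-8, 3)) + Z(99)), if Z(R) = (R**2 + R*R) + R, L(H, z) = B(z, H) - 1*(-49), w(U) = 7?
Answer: 1/19740 ≈ 5.0659e-5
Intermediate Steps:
B(A, I) = -2 + A (B(A, I) = A - 2 = -2 + A)
L(H, z) = 47 + z (L(H, z) = (-2 + z) - 1*(-49) = (-2 + z) + 49 = 47 + z)
Z(R) = R + 2*R**2 (Z(R) = (R**2 + R**2) + R = 2*R**2 + R = R + 2*R**2)
1/(L(w(9), D(-8, 3)) + Z(99)) = 1/((47 - 8) + 99*(1 + 2*99)) = 1/(39 + 99*(1 + 198)) = 1/(39 + 99*199) = 1/(39 + 19701) = 1/19740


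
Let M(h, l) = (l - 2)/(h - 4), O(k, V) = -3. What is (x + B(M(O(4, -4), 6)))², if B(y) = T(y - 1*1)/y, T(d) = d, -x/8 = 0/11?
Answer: 121/16 ≈ 7.5625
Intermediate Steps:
x = 0 (x = -0/11 = -8*0 = 0)
M(h, l) = (-2 + l)/(-4 + h)
B(y) = (-1 + y)/y (B(y) = (y - 1*1)/y = (y - 1)/y = (-1 + y)/y)
(x + B(M(O(4, -4), 6)))² = (0 + (-1 + (-2 + 6)/(-4 - 3))/(((-2 + 6)/(-4 - 3))))² = (0 + (-1 + 4/(-7))/((4/(-7))))² = (0 + (-1 - ⅐*4)/((-⅐*4)))² = (0 + (-1 - 4/7)/(-4/7))² = (0 - 7/4*(-11/7))² = (0 + 11/4)² = (11/4)² = 121/16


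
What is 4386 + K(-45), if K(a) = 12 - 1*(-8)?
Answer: 4406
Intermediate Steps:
K(a) = 20 (K(a) = 12 + 8 = 20)
4386 + K(-45) = 4386 + 20 = 4406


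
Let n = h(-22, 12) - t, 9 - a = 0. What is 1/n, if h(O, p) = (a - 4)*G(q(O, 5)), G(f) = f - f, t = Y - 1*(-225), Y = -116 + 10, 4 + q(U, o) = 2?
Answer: -1/119 ≈ -0.0084034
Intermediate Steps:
a = 9 (a = 9 - 1*0 = 9 + 0 = 9)
q(U, o) = -2 (q(U, o) = -4 + 2 = -2)
Y = -106
t = 119 (t = -106 - 1*(-225) = -106 + 225 = 119)
G(f) = 0
h(O, p) = 0 (h(O, p) = (9 - 4)*0 = 5*0 = 0)
n = -119 (n = 0 - 1*119 = 0 - 119 = -119)
1/n = 1/(-119) = -1/119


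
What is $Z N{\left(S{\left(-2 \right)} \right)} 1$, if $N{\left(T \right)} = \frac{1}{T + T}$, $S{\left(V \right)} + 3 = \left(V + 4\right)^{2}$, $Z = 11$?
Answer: $\frac{11}{2} \approx 5.5$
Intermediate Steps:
$S{\left(V \right)} = -3 + \left(4 + V\right)^{2}$ ($S{\left(V \right)} = -3 + \left(V + 4\right)^{2} = -3 + \left(4 + V\right)^{2}$)
$N{\left(T \right)} = \frac{1}{2 T}$
$Z N{\left(S{\left(-2 \right)} \right)} 1 = 11 \frac{1}{2 \left(-3 + \left(4 - 2\right)^{2}\right)} 1 = 11 \frac{1}{2 \left(-3 + 2^{2}\right)} 1 = 11 \frac{1}{2 \left(-3 + 4\right)} 1 = 11 \frac{1}{2 \cdot 1} \cdot 1 = 11 \cdot \frac{1}{2} \cdot 1 \cdot 1 = 11 \cdot \frac{1}{2} \cdot 1 = \frac{11}{2} \cdot 1 = \frac{11}{2}$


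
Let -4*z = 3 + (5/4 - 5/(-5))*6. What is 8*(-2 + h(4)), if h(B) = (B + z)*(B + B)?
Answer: -24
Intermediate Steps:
z = -33/8 (z = -(3 + (5/4 - 5/(-5))*6)/4 = -(3 + (5*(¼) - 5*(-⅕))*6)/4 = -(3 + (5/4 + 1)*6)/4 = -(3 + (9/4)*6)/4 = -(3 + 27/2)/4 = -¼*33/2 = -33/8 ≈ -4.1250)
h(B) = 2*B*(-33/8 + B) (h(B) = (B - 33/8)*(B + B) = (-33/8 + B)*(2*B) = 2*B*(-33/8 + B))
8*(-2 + h(4)) = 8*(-2 + (¼)*4*(-33 + 8*4)) = 8*(-2 + (¼)*4*(-33 + 32)) = 8*(-2 + (¼)*4*(-1)) = 8*(-2 - 1) = 8*(-3) = -24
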